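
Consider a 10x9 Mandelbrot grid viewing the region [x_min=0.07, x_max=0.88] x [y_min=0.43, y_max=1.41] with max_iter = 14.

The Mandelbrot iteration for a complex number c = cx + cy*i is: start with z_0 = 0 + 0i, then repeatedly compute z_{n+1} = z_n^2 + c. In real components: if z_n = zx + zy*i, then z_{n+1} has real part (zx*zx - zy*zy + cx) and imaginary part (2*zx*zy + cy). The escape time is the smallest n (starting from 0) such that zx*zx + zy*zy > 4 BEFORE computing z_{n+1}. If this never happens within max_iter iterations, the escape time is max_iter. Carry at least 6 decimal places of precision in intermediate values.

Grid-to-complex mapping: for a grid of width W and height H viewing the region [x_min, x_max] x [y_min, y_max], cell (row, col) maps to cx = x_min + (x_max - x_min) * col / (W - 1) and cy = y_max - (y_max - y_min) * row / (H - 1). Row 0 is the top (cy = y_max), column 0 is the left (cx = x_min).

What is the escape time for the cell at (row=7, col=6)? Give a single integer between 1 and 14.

Answer: 3

Derivation:
z_0 = 0 + 0i, c = 0.6100 + 0.5525i
Iter 1: z = 0.6100 + 0.5525i, |z|^2 = 0.6774
Iter 2: z = 0.6768 + 1.2266i, |z|^2 = 1.9625
Iter 3: z = -0.4363 + 2.2129i, |z|^2 = 5.0871
Escaped at iteration 3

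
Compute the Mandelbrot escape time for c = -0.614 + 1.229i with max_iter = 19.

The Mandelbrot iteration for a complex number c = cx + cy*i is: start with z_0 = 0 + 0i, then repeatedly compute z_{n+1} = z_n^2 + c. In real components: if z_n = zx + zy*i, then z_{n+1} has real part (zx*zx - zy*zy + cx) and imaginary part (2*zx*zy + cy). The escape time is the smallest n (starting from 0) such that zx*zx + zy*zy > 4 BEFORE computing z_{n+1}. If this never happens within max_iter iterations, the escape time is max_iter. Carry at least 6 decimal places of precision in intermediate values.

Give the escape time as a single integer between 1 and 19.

Answer: 3

Derivation:
z_0 = 0 + 0i, c = -0.6140 + 1.2290i
Iter 1: z = -0.6140 + 1.2290i, |z|^2 = 1.8874
Iter 2: z = -1.7474 + -0.2802i, |z|^2 = 3.1321
Iter 3: z = 2.3610 + 2.2083i, |z|^2 = 10.4512
Escaped at iteration 3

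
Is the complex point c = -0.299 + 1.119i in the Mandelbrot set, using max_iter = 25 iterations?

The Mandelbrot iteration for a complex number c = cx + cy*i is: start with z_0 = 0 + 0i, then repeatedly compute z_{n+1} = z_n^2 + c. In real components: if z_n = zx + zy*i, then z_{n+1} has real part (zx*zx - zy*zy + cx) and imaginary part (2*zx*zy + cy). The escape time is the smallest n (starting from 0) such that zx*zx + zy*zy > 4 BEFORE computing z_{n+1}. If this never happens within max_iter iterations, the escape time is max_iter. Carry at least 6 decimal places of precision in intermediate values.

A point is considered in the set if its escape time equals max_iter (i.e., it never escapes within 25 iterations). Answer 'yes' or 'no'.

Answer: no

Derivation:
z_0 = 0 + 0i, c = -0.2990 + 1.1190i
Iter 1: z = -0.2990 + 1.1190i, |z|^2 = 1.3416
Iter 2: z = -1.4618 + 0.4498i, |z|^2 = 2.3391
Iter 3: z = 1.6354 + -0.1961i, |z|^2 = 2.7130
Iter 4: z = 2.3370 + 0.4776i, |z|^2 = 5.6898
Escaped at iteration 4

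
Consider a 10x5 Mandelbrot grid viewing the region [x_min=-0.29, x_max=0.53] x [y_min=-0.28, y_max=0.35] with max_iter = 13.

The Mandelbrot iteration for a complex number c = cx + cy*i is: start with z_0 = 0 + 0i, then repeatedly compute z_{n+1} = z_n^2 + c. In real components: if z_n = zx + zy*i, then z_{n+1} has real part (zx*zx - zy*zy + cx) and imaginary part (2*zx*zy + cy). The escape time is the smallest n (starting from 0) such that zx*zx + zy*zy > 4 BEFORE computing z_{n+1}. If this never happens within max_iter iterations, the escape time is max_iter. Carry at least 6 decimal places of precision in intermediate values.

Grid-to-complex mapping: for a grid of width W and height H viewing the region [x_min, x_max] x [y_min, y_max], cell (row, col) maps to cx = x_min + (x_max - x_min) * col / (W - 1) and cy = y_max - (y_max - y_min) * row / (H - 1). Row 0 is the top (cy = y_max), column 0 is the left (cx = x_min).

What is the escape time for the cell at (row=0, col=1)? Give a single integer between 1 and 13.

Answer: 13

Derivation:
z_0 = 0 + 0i, c = -0.1989 + 0.3500i
Iter 1: z = -0.1989 + 0.3500i, |z|^2 = 0.1621
Iter 2: z = -0.2818 + 0.2108i, |z|^2 = 0.1239
Iter 3: z = -0.1639 + 0.2312i, |z|^2 = 0.0803
Iter 4: z = -0.2255 + 0.2742i, |z|^2 = 0.1260
Iter 5: z = -0.2232 + 0.2263i, |z|^2 = 0.1011
Iter 6: z = -0.2003 + 0.2489i, |z|^2 = 0.1021
Iter 7: z = -0.2207 + 0.2503i, |z|^2 = 0.1114
Iter 8: z = -0.2128 + 0.2395i, |z|^2 = 0.1026
Iter 9: z = -0.2110 + 0.2481i, |z|^2 = 0.1060
Iter 10: z = -0.2159 + 0.2453i, |z|^2 = 0.1068
Iter 11: z = -0.2125 + 0.2441i, |z|^2 = 0.1047
Iter 12: z = -0.2133 + 0.2463i, |z|^2 = 0.1062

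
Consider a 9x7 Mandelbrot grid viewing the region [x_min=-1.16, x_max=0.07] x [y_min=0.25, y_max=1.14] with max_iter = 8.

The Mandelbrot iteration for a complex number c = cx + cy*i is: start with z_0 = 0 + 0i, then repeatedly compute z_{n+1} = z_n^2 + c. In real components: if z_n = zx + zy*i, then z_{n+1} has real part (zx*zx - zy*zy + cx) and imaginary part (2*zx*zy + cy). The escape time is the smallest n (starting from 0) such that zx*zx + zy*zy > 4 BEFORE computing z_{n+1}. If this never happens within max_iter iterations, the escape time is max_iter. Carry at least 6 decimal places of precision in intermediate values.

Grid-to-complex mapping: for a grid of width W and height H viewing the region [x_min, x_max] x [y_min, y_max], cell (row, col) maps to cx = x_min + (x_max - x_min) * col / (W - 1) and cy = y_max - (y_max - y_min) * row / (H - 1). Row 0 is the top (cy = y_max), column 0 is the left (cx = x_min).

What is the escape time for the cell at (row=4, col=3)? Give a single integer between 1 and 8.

Answer: 7

Derivation:
z_0 = 0 + 0i, c = -0.6987 + 0.5467i
Iter 1: z = -0.6987 + 0.5467i, |z|^2 = 0.7871
Iter 2: z = -0.5093 + -0.2173i, |z|^2 = 0.3066
Iter 3: z = -0.4865 + 0.7680i, |z|^2 = 0.8266
Iter 4: z = -1.0519 + -0.2007i, |z|^2 = 1.1468
Iter 5: z = 0.3675 + 0.9689i, |z|^2 = 1.0737
Iter 6: z = -1.5024 + 1.2587i, |z|^2 = 3.8416
Iter 7: z = -0.0258 + -3.2355i, |z|^2 = 10.4693
Escaped at iteration 7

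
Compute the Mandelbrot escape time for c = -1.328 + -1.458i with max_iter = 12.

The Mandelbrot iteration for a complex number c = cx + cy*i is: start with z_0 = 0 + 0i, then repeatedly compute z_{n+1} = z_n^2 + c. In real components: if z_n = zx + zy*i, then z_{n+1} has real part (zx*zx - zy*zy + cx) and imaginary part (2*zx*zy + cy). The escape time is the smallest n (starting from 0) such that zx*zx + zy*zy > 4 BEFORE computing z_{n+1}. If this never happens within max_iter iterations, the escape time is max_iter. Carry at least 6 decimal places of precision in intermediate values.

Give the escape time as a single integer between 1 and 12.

Answer: 2

Derivation:
z_0 = 0 + 0i, c = -1.3280 + -1.4580i
Iter 1: z = -1.3280 + -1.4580i, |z|^2 = 3.8893
Iter 2: z = -1.6902 + 2.4144i, |z|^2 = 8.6863
Escaped at iteration 2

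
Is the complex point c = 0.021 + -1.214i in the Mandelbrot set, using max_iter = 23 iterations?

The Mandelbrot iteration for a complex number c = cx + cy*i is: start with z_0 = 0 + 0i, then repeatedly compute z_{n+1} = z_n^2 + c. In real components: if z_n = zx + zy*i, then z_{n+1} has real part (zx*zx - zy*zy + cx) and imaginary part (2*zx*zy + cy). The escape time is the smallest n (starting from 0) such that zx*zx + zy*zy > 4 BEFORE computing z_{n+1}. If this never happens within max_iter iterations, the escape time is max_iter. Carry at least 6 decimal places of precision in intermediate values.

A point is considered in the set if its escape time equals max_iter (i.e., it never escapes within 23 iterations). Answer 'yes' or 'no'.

z_0 = 0 + 0i, c = 0.0210 + -1.2140i
Iter 1: z = 0.0210 + -1.2140i, |z|^2 = 1.4742
Iter 2: z = -1.4524 + -1.2650i, |z|^2 = 3.7095
Iter 3: z = 0.5301 + 2.4604i, |z|^2 = 6.3347
Escaped at iteration 3

Answer: no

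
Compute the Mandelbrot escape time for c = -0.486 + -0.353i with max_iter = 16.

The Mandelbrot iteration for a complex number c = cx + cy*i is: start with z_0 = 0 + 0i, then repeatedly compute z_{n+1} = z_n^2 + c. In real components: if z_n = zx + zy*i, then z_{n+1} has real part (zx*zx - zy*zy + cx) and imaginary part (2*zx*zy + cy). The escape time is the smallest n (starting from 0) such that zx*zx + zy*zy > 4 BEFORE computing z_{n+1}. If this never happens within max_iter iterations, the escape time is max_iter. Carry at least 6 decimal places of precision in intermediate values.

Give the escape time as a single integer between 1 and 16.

z_0 = 0 + 0i, c = -0.4860 + -0.3530i
Iter 1: z = -0.4860 + -0.3530i, |z|^2 = 0.3608
Iter 2: z = -0.3744 + -0.0099i, |z|^2 = 0.1403
Iter 3: z = -0.3459 + -0.3456i, |z|^2 = 0.2391
Iter 4: z = -0.4858 + -0.1139i, |z|^2 = 0.2490
Iter 5: z = -0.2630 + -0.2423i, |z|^2 = 0.1279
Iter 6: z = -0.4756 + -0.2255i, |z|^2 = 0.2770
Iter 7: z = -0.3107 + -0.1385i, |z|^2 = 0.1157
Iter 8: z = -0.4086 + -0.2669i, |z|^2 = 0.2382
Iter 9: z = -0.3903 + -0.1348i, |z|^2 = 0.1705
Iter 10: z = -0.3519 + -0.2478i, |z|^2 = 0.1852
Iter 11: z = -0.4236 + -0.1786i, |z|^2 = 0.2113
Iter 12: z = -0.3385 + -0.2017i, |z|^2 = 0.1552
Iter 13: z = -0.4121 + -0.2165i, |z|^2 = 0.2167
Iter 14: z = -0.3630 + -0.1746i, |z|^2 = 0.1623
Iter 15: z = -0.3847 + -0.2262i, |z|^2 = 0.1992

Answer: 16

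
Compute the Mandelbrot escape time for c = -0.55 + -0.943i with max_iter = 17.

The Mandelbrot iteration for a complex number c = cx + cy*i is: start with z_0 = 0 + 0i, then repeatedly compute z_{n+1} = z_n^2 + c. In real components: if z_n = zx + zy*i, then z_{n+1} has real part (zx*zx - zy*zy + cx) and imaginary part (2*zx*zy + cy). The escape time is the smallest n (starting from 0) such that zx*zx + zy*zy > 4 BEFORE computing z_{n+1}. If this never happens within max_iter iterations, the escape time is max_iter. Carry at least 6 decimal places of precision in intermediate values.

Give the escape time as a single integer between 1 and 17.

Answer: 4

Derivation:
z_0 = 0 + 0i, c = -0.5500 + -0.9430i
Iter 1: z = -0.5500 + -0.9430i, |z|^2 = 1.1917
Iter 2: z = -1.1367 + 0.0943i, |z|^2 = 1.3011
Iter 3: z = 0.7333 + -1.1574i, |z|^2 = 1.8773
Iter 4: z = -1.3518 + -2.6404i, |z|^2 = 8.7993
Escaped at iteration 4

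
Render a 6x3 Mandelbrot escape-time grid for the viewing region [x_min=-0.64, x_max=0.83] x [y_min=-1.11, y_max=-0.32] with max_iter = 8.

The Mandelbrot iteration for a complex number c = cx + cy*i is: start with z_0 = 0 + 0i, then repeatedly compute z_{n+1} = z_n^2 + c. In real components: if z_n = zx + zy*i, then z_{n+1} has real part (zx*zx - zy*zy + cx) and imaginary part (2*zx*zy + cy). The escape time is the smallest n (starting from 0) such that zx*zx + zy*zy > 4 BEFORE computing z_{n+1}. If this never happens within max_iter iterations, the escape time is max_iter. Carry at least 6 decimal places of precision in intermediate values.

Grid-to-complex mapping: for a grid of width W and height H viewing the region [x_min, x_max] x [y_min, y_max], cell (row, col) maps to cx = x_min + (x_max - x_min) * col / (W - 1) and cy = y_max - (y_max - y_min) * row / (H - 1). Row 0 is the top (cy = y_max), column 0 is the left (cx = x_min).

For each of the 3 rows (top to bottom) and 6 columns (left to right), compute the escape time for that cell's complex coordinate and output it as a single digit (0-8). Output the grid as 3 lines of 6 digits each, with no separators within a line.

(row=0, col=0): c = -0.6400 + -0.3200i → escape time 8
(row=0, col=1): c = -0.3460 + -0.3200i → escape time 8
(row=0, col=2): c = -0.0520 + -0.3200i → escape time 8
(row=0, col=3): c = 0.2420 + -0.3200i → escape time 8
(row=0, col=4): c = 0.5360 + -0.3200i → escape time 4
(row=0, col=5): c = 0.8300 + -0.3200i → escape time 3
(row=1, col=0): c = -0.6400 + -0.7150i → escape time 5
(row=1, col=1): c = -0.3460 + -0.7150i → escape time 8
(row=1, col=2): c = -0.0520 + -0.7150i → escape time 8
(row=1, col=3): c = 0.2420 + -0.7150i → escape time 6
(row=1, col=4): c = 0.5360 + -0.7150i → escape time 3
(row=1, col=5): c = 0.8300 + -0.7150i → escape time 2
(row=2, col=0): c = -0.6400 + -1.1100i → escape time 3
(row=2, col=1): c = -0.3460 + -1.1100i → escape time 4
(row=2, col=2): c = -0.0520 + -1.1100i → escape time 5
(row=2, col=3): c = 0.2420 + -1.1100i → escape time 3
(row=2, col=4): c = 0.5360 + -1.1100i → escape time 2
(row=2, col=5): c = 0.8300 + -1.1100i → escape time 2

Answer: 888843
588632
345322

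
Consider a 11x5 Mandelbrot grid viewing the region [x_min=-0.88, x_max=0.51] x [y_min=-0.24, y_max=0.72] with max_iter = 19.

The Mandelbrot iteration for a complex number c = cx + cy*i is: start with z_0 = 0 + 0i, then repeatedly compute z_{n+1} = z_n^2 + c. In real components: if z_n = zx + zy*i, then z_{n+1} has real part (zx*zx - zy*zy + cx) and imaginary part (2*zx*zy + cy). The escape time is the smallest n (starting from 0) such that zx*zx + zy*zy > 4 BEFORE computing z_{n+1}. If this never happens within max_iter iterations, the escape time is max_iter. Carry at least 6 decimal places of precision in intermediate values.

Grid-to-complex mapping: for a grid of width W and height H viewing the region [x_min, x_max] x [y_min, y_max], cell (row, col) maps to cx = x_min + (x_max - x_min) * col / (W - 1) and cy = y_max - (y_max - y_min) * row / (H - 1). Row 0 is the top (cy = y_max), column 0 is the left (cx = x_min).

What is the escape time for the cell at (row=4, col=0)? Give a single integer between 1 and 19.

z_0 = 0 + 0i, c = -0.8800 + -0.2400i
Iter 1: z = -0.8800 + -0.2400i, |z|^2 = 0.8320
Iter 2: z = -0.1632 + 0.1824i, |z|^2 = 0.0599
Iter 3: z = -0.8866 + -0.2995i, |z|^2 = 0.8758
Iter 4: z = -0.1836 + 0.2912i, |z|^2 = 0.1185
Iter 5: z = -0.9311 + -0.3469i, |z|^2 = 0.9872
Iter 6: z = -0.1335 + 0.4060i, |z|^2 = 0.1826
Iter 7: z = -1.0270 + -0.3484i, |z|^2 = 1.1761
Iter 8: z = 0.0534 + 0.4756i, |z|^2 = 0.2290
Iter 9: z = -1.1033 + -0.1892i, |z|^2 = 1.2531
Iter 10: z = 0.3015 + 0.1775i, |z|^2 = 0.1224
Iter 11: z = -0.8206 + -0.1330i, |z|^2 = 0.6911
Iter 12: z = -0.2243 + -0.0218i, |z|^2 = 0.0508
Iter 13: z = -0.8302 + -0.2302i, |z|^2 = 0.7422
Iter 14: z = -0.2438 + 0.1422i, |z|^2 = 0.0797
Iter 15: z = -0.8408 + -0.3094i, |z|^2 = 0.8026
Iter 16: z = -0.2688 + 0.2802i, |z|^2 = 0.1508
Iter 17: z = -0.8863 + -0.3906i, |z|^2 = 0.9381
Iter 18: z = -0.2471 + 0.4524i, |z|^2 = 0.2658

Answer: 19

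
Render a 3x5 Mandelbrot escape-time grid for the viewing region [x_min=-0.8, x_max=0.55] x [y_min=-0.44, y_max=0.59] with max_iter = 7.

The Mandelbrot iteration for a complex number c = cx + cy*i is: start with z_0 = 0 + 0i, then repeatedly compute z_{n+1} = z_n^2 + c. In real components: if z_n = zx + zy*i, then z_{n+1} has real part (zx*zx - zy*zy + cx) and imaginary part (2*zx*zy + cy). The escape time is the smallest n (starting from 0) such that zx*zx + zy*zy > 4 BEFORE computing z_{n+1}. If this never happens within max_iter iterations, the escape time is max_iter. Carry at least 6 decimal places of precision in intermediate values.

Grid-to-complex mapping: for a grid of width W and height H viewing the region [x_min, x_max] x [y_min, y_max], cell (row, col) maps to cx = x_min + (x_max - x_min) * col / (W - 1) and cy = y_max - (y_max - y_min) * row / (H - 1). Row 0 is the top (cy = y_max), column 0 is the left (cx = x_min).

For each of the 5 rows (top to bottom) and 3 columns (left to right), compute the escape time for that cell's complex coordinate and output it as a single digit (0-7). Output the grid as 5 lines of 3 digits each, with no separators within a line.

(row=0, col=0): c = -0.8000 + 0.5900i → escape time 5
(row=0, col=1): c = -0.1250 + 0.5900i → escape time 7
(row=0, col=2): c = 0.5500 + 0.5900i → escape time 4
(row=1, col=0): c = -0.8000 + 0.3325i → escape time 7
(row=1, col=1): c = -0.1250 + 0.3325i → escape time 7
(row=1, col=2): c = 0.5500 + 0.3325i → escape time 4
(row=2, col=0): c = -0.8000 + 0.0750i → escape time 7
(row=2, col=1): c = -0.1250 + 0.0750i → escape time 7
(row=2, col=2): c = 0.5500 + 0.0750i → escape time 4
(row=3, col=0): c = -0.8000 + -0.1825i → escape time 7
(row=3, col=1): c = -0.1250 + -0.1825i → escape time 7
(row=3, col=2): c = 0.5500 + -0.1825i → escape time 4
(row=4, col=0): c = -0.8000 + -0.4400i → escape time 7
(row=4, col=1): c = -0.1250 + -0.4400i → escape time 7
(row=4, col=2): c = 0.5500 + -0.4400i → escape time 4

Answer: 574
774
774
774
774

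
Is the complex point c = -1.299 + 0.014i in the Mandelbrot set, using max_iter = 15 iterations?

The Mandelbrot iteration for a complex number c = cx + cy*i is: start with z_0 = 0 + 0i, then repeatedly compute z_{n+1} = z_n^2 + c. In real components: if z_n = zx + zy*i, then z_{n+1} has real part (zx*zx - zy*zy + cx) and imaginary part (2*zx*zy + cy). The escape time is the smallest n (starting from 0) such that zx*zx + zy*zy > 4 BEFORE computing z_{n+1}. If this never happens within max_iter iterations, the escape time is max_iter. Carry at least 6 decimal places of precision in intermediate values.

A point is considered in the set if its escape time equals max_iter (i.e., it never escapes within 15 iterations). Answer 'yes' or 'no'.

Answer: yes

Derivation:
z_0 = 0 + 0i, c = -1.2990 + 0.0140i
Iter 1: z = -1.2990 + 0.0140i, |z|^2 = 1.6876
Iter 2: z = 0.3882 + -0.0224i, |z|^2 = 0.1512
Iter 3: z = -1.1488 + -0.0034i, |z|^2 = 1.3197
Iter 4: z = 0.0207 + 0.0217i, |z|^2 = 0.0009
Iter 5: z = -1.2990 + 0.0149i, |z|^2 = 1.6877
Iter 6: z = 0.3883 + -0.0247i, |z|^2 = 0.1514
Iter 7: z = -1.1488 + -0.0052i, |z|^2 = 1.3199
Iter 8: z = 0.0208 + 0.0259i, |z|^2 = 0.0011
Iter 9: z = -1.2992 + 0.0151i, |z|^2 = 1.6883
Iter 10: z = 0.3888 + -0.0252i, |z|^2 = 0.1518
Iter 11: z = -1.1485 + -0.0056i, |z|^2 = 1.3190
Iter 12: z = 0.0200 + 0.0268i, |z|^2 = 0.0011
Iter 13: z = -1.2993 + 0.0151i, |z|^2 = 1.6885
Iter 14: z = 0.3890 + -0.0252i, |z|^2 = 0.1520
Did not escape in 15 iterations → in set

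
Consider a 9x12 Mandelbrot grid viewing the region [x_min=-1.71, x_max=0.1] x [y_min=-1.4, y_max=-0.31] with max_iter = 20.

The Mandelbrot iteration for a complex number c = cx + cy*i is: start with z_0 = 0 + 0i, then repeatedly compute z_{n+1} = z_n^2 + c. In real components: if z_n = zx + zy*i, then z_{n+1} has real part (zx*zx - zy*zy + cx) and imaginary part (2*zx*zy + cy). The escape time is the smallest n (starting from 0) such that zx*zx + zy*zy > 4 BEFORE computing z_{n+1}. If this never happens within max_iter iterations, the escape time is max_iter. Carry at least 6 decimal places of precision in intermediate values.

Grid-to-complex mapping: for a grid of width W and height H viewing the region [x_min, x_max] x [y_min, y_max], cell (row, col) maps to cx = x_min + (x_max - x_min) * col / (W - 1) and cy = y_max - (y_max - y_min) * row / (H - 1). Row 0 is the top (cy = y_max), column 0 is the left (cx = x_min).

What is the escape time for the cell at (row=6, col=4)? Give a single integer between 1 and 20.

Answer: 4

Derivation:
z_0 = 0 + 0i, c = -0.8050 + -0.9045i
Iter 1: z = -0.8050 + -0.9045i, |z|^2 = 1.4662
Iter 2: z = -0.9752 + 0.5518i, |z|^2 = 1.2554
Iter 3: z = -0.1585 + -1.9807i, |z|^2 = 3.9483
Iter 4: z = -4.7030 + -0.2767i, |z|^2 = 22.1952
Escaped at iteration 4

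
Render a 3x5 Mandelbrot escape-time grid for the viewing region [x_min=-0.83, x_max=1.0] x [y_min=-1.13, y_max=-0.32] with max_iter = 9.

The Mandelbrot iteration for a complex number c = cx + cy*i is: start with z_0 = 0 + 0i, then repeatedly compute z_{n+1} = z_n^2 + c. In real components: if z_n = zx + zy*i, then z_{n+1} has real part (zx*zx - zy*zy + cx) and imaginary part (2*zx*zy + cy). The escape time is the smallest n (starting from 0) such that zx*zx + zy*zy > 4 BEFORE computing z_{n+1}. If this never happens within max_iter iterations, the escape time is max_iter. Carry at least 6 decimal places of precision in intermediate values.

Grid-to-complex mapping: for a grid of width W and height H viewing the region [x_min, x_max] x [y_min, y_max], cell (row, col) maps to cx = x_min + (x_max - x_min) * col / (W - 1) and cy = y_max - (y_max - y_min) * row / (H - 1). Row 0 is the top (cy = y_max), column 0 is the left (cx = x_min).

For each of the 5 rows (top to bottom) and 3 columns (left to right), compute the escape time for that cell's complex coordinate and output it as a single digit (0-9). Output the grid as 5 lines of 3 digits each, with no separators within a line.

(row=0, col=0): c = -0.8300 + -0.3200i → escape time 9
(row=0, col=1): c = 0.0850 + -0.3200i → escape time 9
(row=0, col=2): c = 1.0000 + -0.3200i → escape time 2
(row=1, col=0): c = -0.8300 + -0.5225i → escape time 6
(row=1, col=1): c = 0.0850 + -0.5225i → escape time 9
(row=1, col=2): c = 1.0000 + -0.5225i → escape time 2
(row=2, col=0): c = -0.8300 + -0.7250i → escape time 4
(row=2, col=1): c = 0.0850 + -0.7250i → escape time 8
(row=2, col=2): c = 1.0000 + -0.7250i → escape time 2
(row=3, col=0): c = -0.8300 + -0.9275i → escape time 3
(row=3, col=1): c = 0.0850 + -0.9275i → escape time 5
(row=3, col=2): c = 1.0000 + -0.9275i → escape time 2
(row=4, col=0): c = -0.8300 + -1.1300i → escape time 3
(row=4, col=1): c = 0.0850 + -1.1300i → escape time 3
(row=4, col=2): c = 1.0000 + -1.1300i → escape time 2

Answer: 992
692
482
352
332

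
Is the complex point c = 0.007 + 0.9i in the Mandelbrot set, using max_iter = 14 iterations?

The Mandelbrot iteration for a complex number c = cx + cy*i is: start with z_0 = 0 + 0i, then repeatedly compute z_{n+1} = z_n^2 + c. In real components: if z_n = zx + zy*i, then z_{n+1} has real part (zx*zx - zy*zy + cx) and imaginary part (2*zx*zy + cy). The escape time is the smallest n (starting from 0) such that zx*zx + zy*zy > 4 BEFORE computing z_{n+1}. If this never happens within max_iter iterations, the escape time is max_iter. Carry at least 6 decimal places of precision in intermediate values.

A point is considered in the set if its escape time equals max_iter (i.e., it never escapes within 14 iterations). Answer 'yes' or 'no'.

Answer: no

Derivation:
z_0 = 0 + 0i, c = 0.0070 + 0.9000i
Iter 1: z = 0.0070 + 0.9000i, |z|^2 = 0.8100
Iter 2: z = -0.8030 + 0.9126i, |z|^2 = 1.4776
Iter 3: z = -0.1811 + -0.5655i, |z|^2 = 0.3526
Iter 4: z = -0.2800 + 1.1049i, |z|^2 = 1.2991
Iter 5: z = -1.1353 + 0.2812i, |z|^2 = 1.3679
Iter 6: z = 1.2168 + 0.2615i, |z|^2 = 1.5489
Iter 7: z = 1.4191 + 1.5365i, |z|^2 = 4.3747
Escaped at iteration 7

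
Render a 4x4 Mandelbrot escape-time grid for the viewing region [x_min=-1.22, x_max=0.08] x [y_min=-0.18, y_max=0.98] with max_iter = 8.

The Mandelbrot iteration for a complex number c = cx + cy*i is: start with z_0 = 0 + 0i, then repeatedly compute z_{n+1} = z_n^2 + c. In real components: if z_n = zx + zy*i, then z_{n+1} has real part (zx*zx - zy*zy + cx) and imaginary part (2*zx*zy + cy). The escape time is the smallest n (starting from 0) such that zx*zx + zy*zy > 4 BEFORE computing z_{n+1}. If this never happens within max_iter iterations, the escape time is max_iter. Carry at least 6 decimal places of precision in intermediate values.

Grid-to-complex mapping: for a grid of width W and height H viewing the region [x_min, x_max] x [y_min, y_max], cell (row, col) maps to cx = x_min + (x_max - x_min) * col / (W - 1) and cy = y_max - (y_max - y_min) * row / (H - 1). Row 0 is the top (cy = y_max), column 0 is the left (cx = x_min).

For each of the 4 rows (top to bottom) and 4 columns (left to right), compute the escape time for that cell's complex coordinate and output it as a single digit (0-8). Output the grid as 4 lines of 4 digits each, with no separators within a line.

Answer: 3354
3588
8888
8888

Derivation:
(row=0, col=0): c = -1.2200 + 0.9800i → escape time 3
(row=0, col=1): c = -0.7867 + 0.9800i → escape time 3
(row=0, col=2): c = -0.3533 + 0.9800i → escape time 5
(row=0, col=3): c = 0.0800 + 0.9800i → escape time 4
(row=1, col=0): c = -1.2200 + 0.5933i → escape time 3
(row=1, col=1): c = -0.7867 + 0.5933i → escape time 5
(row=1, col=2): c = -0.3533 + 0.5933i → escape time 8
(row=1, col=3): c = 0.0800 + 0.5933i → escape time 8
(row=2, col=0): c = -1.2200 + 0.2067i → escape time 8
(row=2, col=1): c = -0.7867 + 0.2067i → escape time 8
(row=2, col=2): c = -0.3533 + 0.2067i → escape time 8
(row=2, col=3): c = 0.0800 + 0.2067i → escape time 8
(row=3, col=0): c = -1.2200 + -0.1800i → escape time 8
(row=3, col=1): c = -0.7867 + -0.1800i → escape time 8
(row=3, col=2): c = -0.3533 + -0.1800i → escape time 8
(row=3, col=3): c = 0.0800 + -0.1800i → escape time 8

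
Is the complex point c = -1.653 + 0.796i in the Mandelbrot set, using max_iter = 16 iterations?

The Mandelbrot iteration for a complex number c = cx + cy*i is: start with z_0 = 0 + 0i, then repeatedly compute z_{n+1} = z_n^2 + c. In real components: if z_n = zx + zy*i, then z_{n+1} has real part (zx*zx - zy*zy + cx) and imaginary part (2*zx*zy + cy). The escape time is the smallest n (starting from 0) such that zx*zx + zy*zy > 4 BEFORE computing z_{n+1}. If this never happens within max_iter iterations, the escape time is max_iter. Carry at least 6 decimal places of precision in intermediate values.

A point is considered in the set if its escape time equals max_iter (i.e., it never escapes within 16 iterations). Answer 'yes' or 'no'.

Answer: no

Derivation:
z_0 = 0 + 0i, c = -1.6530 + 0.7960i
Iter 1: z = -1.6530 + 0.7960i, |z|^2 = 3.3660
Iter 2: z = 0.4458 + -1.8356i, |z|^2 = 3.5681
Iter 3: z = -4.8236 + -0.8406i, |z|^2 = 23.9738
Escaped at iteration 3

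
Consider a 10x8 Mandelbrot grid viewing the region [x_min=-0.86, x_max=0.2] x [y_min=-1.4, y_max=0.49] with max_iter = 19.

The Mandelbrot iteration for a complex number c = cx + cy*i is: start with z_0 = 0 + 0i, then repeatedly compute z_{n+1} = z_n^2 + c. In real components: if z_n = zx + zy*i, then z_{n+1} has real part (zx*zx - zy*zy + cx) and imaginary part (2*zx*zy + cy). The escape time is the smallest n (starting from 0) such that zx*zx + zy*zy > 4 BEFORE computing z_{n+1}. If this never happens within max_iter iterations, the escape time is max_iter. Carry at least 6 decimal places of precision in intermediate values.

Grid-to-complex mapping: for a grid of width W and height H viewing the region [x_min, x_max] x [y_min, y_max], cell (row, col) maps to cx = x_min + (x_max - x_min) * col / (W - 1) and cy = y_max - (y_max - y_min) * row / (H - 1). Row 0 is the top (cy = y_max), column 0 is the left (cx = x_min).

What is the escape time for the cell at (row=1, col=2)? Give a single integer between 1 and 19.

z_0 = 0 + 0i, c = -0.6244 + 0.2200i
Iter 1: z = -0.6244 + 0.2200i, |z|^2 = 0.4383
Iter 2: z = -0.2829 + -0.0548i, |z|^2 = 0.0830
Iter 3: z = -0.5474 + 0.2510i, |z|^2 = 0.3626
Iter 4: z = -0.3878 + -0.0548i, |z|^2 = 0.1534
Iter 5: z = -0.4771 + 0.2625i, |z|^2 = 0.2965
Iter 6: z = -0.4657 + -0.0304i, |z|^2 = 0.2178
Iter 7: z = -0.4084 + 0.2484i, |z|^2 = 0.2285
Iter 8: z = -0.5193 + 0.0171i, |z|^2 = 0.2700
Iter 9: z = -0.3551 + 0.2022i, |z|^2 = 0.1670
Iter 10: z = -0.5393 + 0.0764i, |z|^2 = 0.2966
Iter 11: z = -0.3395 + 0.1376i, |z|^2 = 0.1342
Iter 12: z = -0.5281 + 0.1266i, |z|^2 = 0.2949
Iter 13: z = -0.3615 + 0.0863i, |z|^2 = 0.1382
Iter 14: z = -0.5012 + 0.1576i, |z|^2 = 0.2760
Iter 15: z = -0.3981 + 0.0620i, |z|^2 = 0.1623
Iter 16: z = -0.4698 + 0.1706i, |z|^2 = 0.2498
Iter 17: z = -0.4328 + 0.0597i, |z|^2 = 0.1909
Iter 18: z = -0.4407 + 0.1683i, |z|^2 = 0.2225

Answer: 19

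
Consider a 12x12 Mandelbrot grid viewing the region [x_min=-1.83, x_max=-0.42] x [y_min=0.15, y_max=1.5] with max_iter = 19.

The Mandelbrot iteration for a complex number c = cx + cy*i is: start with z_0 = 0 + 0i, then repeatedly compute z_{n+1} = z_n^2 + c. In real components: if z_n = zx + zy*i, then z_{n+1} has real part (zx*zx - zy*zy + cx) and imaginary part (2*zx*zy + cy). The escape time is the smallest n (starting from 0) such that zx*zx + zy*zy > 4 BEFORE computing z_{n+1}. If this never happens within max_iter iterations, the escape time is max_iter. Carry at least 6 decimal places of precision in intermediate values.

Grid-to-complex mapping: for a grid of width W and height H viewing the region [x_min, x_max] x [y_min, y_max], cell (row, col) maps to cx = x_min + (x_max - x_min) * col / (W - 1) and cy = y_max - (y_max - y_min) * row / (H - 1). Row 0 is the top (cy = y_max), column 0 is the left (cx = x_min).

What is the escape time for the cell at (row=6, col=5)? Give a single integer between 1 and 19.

Answer: 3

Derivation:
z_0 = 0 + 0i, c = -1.1891 + 0.7636i
Iter 1: z = -1.1891 + 0.7636i, |z|^2 = 1.9971
Iter 2: z = -0.3583 + -1.0524i, |z|^2 = 1.2360
Iter 3: z = -2.1683 + 1.5178i, |z|^2 = 7.0053
Escaped at iteration 3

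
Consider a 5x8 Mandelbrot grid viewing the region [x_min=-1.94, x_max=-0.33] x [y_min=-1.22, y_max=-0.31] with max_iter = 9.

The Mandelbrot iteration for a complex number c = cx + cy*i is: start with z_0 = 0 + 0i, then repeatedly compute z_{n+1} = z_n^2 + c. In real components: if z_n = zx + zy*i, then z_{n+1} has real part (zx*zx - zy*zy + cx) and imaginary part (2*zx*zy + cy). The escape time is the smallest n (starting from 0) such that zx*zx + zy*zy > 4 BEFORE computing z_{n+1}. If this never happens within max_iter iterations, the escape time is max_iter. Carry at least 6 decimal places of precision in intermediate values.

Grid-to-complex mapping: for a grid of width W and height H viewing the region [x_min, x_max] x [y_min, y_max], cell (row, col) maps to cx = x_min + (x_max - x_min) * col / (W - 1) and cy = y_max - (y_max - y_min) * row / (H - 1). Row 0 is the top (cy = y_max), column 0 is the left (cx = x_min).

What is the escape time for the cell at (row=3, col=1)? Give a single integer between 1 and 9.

Answer: 3

Derivation:
z_0 = 0 + 0i, c = -1.5375 + -0.7000i
Iter 1: z = -1.5375 + -0.7000i, |z|^2 = 2.8539
Iter 2: z = 0.3364 + 1.4525i, |z|^2 = 2.2229
Iter 3: z = -3.5341 + 0.2773i, |z|^2 = 12.5666
Escaped at iteration 3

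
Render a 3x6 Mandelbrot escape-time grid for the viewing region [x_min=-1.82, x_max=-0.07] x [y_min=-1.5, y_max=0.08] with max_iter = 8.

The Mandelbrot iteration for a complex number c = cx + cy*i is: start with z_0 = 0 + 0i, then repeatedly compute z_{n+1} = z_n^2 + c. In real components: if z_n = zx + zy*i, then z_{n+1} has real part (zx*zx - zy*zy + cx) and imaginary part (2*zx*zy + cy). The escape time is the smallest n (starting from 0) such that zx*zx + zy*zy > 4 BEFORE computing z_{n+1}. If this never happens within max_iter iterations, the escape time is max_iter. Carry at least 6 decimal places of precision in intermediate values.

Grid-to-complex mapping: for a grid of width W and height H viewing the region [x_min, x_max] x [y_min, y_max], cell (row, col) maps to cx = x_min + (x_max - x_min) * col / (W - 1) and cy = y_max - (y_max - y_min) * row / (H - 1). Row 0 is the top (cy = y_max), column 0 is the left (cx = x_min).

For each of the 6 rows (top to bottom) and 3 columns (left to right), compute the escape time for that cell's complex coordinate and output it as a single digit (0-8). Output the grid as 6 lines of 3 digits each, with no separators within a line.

(row=0, col=0): c = -1.8200 + 0.0800i → escape time 4
(row=0, col=1): c = -0.9450 + 0.0800i → escape time 8
(row=0, col=2): c = -0.0700 + 0.0800i → escape time 8
(row=1, col=0): c = -1.8200 + -0.2360i → escape time 4
(row=1, col=1): c = -0.9450 + -0.2360i → escape time 8
(row=1, col=2): c = -0.0700 + -0.2360i → escape time 8
(row=2, col=0): c = -1.8200 + -0.5520i → escape time 3
(row=2, col=1): c = -0.9450 + -0.5520i → escape time 5
(row=2, col=2): c = -0.0700 + -0.5520i → escape time 8
(row=3, col=0): c = -1.8200 + -0.8680i → escape time 1
(row=3, col=1): c = -0.9450 + -0.8680i → escape time 3
(row=3, col=2): c = -0.0700 + -0.8680i → escape time 8
(row=4, col=0): c = -1.8200 + -1.1840i → escape time 1
(row=4, col=1): c = -0.9450 + -1.1840i → escape time 3
(row=4, col=2): c = -0.0700 + -1.1840i → escape time 3
(row=5, col=0): c = -1.8200 + -1.5000i → escape time 1
(row=5, col=1): c = -0.9450 + -1.5000i → escape time 2
(row=5, col=2): c = -0.0700 + -1.5000i → escape time 2

Answer: 488
488
358
138
133
122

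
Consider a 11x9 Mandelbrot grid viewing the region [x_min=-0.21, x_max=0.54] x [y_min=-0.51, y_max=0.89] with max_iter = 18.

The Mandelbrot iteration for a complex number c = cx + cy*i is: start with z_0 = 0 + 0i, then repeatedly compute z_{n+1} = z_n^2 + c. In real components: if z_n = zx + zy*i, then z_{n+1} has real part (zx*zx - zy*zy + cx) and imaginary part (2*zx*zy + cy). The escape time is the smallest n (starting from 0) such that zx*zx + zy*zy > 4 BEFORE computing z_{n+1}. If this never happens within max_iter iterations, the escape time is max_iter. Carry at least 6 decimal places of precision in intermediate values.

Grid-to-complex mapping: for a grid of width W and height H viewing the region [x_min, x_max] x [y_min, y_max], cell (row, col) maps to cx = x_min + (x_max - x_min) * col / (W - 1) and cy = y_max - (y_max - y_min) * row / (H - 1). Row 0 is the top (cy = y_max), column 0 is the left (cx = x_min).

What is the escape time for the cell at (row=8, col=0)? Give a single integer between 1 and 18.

Answer: 18

Derivation:
z_0 = 0 + 0i, c = -0.2100 + -0.5100i
Iter 1: z = -0.2100 + -0.5100i, |z|^2 = 0.3042
Iter 2: z = -0.4260 + -0.2958i, |z|^2 = 0.2690
Iter 3: z = -0.1160 + -0.2580i, |z|^2 = 0.0800
Iter 4: z = -0.2631 + -0.4501i, |z|^2 = 0.2718
Iter 5: z = -0.3434 + -0.2731i, |z|^2 = 0.1925
Iter 6: z = -0.1667 + -0.3224i, |z|^2 = 0.1317
Iter 7: z = -0.2862 + -0.4025i, |z|^2 = 0.2439
Iter 8: z = -0.2901 + -0.2796i, |z|^2 = 0.1624
Iter 9: z = -0.2040 + -0.3477i, |z|^2 = 0.1625
Iter 10: z = -0.2893 + -0.3681i, |z|^2 = 0.2192
Iter 11: z = -0.2618 + -0.2970i, |z|^2 = 0.1568
Iter 12: z = -0.2297 + -0.3545i, |z|^2 = 0.1784
Iter 13: z = -0.2829 + -0.3472i, |z|^2 = 0.2006
Iter 14: z = -0.2505 + -0.3136i, |z|^2 = 0.1611
Iter 15: z = -0.2456 + -0.3529i, |z|^2 = 0.1849
Iter 16: z = -0.2742 + -0.3367i, |z|^2 = 0.1886
Iter 17: z = -0.2481 + -0.3253i, |z|^2 = 0.1674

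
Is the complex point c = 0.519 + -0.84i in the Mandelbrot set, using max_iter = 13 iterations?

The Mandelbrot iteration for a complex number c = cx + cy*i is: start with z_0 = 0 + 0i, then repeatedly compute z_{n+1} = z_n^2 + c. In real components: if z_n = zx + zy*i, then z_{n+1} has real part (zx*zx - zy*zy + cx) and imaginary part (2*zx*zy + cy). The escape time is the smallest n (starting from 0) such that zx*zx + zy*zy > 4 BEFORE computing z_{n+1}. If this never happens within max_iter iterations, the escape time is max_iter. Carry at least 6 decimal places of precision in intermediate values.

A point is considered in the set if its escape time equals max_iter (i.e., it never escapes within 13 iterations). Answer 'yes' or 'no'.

Answer: no

Derivation:
z_0 = 0 + 0i, c = 0.5190 + -0.8400i
Iter 1: z = 0.5190 + -0.8400i, |z|^2 = 0.9750
Iter 2: z = 0.0828 + -1.7119i, |z|^2 = 2.9375
Iter 3: z = -2.4048 + -1.1234i, |z|^2 = 7.0451
Escaped at iteration 3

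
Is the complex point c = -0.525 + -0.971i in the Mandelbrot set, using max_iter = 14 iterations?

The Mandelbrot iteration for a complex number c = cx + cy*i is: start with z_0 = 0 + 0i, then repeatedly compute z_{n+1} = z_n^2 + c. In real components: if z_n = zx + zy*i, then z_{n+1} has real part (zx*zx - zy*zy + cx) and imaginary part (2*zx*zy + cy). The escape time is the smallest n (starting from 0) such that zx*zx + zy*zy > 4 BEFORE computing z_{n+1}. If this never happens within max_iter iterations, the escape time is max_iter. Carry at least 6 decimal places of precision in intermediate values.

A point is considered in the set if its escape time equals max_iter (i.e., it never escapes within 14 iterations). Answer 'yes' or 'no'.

Answer: no

Derivation:
z_0 = 0 + 0i, c = -0.5250 + -0.9710i
Iter 1: z = -0.5250 + -0.9710i, |z|^2 = 1.2185
Iter 2: z = -1.1922 + 0.0485i, |z|^2 = 1.4237
Iter 3: z = 0.8940 + -1.0868i, |z|^2 = 1.9803
Iter 4: z = -0.9068 + -2.9142i, |z|^2 = 9.3147
Escaped at iteration 4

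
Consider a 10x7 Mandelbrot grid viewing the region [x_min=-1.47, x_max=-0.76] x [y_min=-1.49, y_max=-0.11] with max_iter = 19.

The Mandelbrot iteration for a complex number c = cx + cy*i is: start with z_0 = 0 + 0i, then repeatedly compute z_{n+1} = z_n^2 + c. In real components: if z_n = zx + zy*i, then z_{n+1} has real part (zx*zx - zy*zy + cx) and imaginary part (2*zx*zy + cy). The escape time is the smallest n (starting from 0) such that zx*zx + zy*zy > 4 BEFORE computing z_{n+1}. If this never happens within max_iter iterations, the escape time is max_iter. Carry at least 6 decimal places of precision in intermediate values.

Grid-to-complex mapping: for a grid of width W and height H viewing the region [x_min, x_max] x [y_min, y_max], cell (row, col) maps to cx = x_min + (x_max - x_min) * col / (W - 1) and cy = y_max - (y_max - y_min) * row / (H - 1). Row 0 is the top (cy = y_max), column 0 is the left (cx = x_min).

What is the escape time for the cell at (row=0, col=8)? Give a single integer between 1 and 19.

z_0 = 0 + 0i, c = -0.8389 + -0.1100i
Iter 1: z = -0.8389 + -0.1100i, |z|^2 = 0.7158
Iter 2: z = -0.1473 + 0.0746i, |z|^2 = 0.0272
Iter 3: z = -0.8228 + -0.1320i, |z|^2 = 0.6944
Iter 4: z = -0.1794 + 0.1071i, |z|^2 = 0.0436
Iter 5: z = -0.8182 + -0.1484i, |z|^2 = 0.6915
Iter 6: z = -0.1915 + 0.1329i, |z|^2 = 0.0543
Iter 7: z = -0.8199 + -0.1609i, |z|^2 = 0.6981
Iter 8: z = -0.1926 + 0.1538i, |z|^2 = 0.0607
Iter 9: z = -0.8255 + -0.1692i, |z|^2 = 0.7100
Iter 10: z = -0.1861 + 0.1694i, |z|^2 = 0.0633
Iter 11: z = -0.8329 + -0.1731i, |z|^2 = 0.7237
Iter 12: z = -0.1750 + 0.1783i, |z|^2 = 0.0624
Iter 13: z = -0.8400 + -0.1724i, |z|^2 = 0.7354
Iter 14: z = -0.1629 + 0.1797i, |z|^2 = 0.0588
Iter 15: z = -0.8446 + -0.1686i, |z|^2 = 0.7418
Iter 16: z = -0.1539 + 0.1747i, |z|^2 = 0.0542
Iter 17: z = -0.8457 + -0.1638i, |z|^2 = 0.7421
Iter 18: z = -0.1505 + 0.1670i, |z|^2 = 0.0505

Answer: 19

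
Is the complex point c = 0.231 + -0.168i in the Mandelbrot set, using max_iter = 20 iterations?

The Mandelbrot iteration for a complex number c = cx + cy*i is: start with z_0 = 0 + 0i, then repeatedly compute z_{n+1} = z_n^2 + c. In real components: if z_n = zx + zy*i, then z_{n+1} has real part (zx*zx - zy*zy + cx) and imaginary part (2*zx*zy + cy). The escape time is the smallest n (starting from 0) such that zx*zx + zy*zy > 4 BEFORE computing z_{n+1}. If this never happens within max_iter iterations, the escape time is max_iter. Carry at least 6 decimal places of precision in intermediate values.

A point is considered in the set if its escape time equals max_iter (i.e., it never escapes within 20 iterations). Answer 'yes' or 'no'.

z_0 = 0 + 0i, c = 0.2310 + -0.1680i
Iter 1: z = 0.2310 + -0.1680i, |z|^2 = 0.0816
Iter 2: z = 0.2561 + -0.2456i, |z|^2 = 0.1259
Iter 3: z = 0.2363 + -0.2938i, |z|^2 = 0.1422
Iter 4: z = 0.2005 + -0.3068i, |z|^2 = 0.1344
Iter 5: z = 0.1770 + -0.2910i, |z|^2 = 0.1161
Iter 6: z = 0.1776 + -0.2711i, |z|^2 = 0.1050
Iter 7: z = 0.1891 + -0.2643i, |z|^2 = 0.1056
Iter 8: z = 0.1969 + -0.2679i, |z|^2 = 0.1106
Iter 9: z = 0.1980 + -0.2735i, |z|^2 = 0.1140
Iter 10: z = 0.1954 + -0.2763i, |z|^2 = 0.1145
Iter 11: z = 0.1928 + -0.2760i, |z|^2 = 0.1133
Iter 12: z = 0.1920 + -0.2744i, |z|^2 = 0.1122
Iter 13: z = 0.1926 + -0.2734i, |z|^2 = 0.1118
Iter 14: z = 0.1933 + -0.2733i, |z|^2 = 0.1121
Iter 15: z = 0.1937 + -0.2737i, |z|^2 = 0.1124
Iter 16: z = 0.1936 + -0.2740i, |z|^2 = 0.1126
Iter 17: z = 0.1934 + -0.2741i, |z|^2 = 0.1125
Iter 18: z = 0.1933 + -0.2740i, |z|^2 = 0.1124
Iter 19: z = 0.1933 + -0.2739i, |z|^2 = 0.1124
Did not escape in 20 iterations → in set

Answer: yes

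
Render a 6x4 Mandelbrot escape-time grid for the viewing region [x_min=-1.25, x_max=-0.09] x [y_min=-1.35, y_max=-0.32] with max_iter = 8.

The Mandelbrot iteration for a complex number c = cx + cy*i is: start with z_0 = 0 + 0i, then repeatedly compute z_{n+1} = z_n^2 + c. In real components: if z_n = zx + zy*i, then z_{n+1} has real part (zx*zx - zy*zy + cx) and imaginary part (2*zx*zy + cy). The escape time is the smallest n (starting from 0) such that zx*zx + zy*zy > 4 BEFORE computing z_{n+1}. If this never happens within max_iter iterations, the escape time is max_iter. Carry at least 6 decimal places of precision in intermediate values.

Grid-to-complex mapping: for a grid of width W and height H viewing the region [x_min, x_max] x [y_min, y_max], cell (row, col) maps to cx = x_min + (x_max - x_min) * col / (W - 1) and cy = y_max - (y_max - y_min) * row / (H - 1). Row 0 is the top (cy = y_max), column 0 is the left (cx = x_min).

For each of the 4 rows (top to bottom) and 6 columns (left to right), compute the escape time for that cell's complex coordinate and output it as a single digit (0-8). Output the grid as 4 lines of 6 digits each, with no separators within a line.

Answer: 888888
345888
333458
222222

Derivation:
(row=0, col=0): c = -1.2500 + -0.3200i → escape time 8
(row=0, col=1): c = -1.0180 + -0.3200i → escape time 8
(row=0, col=2): c = -0.7860 + -0.3200i → escape time 8
(row=0, col=3): c = -0.5540 + -0.3200i → escape time 8
(row=0, col=4): c = -0.3220 + -0.3200i → escape time 8
(row=0, col=5): c = -0.0900 + -0.3200i → escape time 8
(row=1, col=0): c = -1.2500 + -0.6633i → escape time 3
(row=1, col=1): c = -1.0180 + -0.6633i → escape time 4
(row=1, col=2): c = -0.7860 + -0.6633i → escape time 5
(row=1, col=3): c = -0.5540 + -0.6633i → escape time 8
(row=1, col=4): c = -0.3220 + -0.6633i → escape time 8
(row=1, col=5): c = -0.0900 + -0.6633i → escape time 8
(row=2, col=0): c = -1.2500 + -1.0067i → escape time 3
(row=2, col=1): c = -1.0180 + -1.0067i → escape time 3
(row=2, col=2): c = -0.7860 + -1.0067i → escape time 3
(row=2, col=3): c = -0.5540 + -1.0067i → escape time 4
(row=2, col=4): c = -0.3220 + -1.0067i → escape time 5
(row=2, col=5): c = -0.0900 + -1.0067i → escape time 8
(row=3, col=0): c = -1.2500 + -1.3500i → escape time 2
(row=3, col=1): c = -1.0180 + -1.3500i → escape time 2
(row=3, col=2): c = -0.7860 + -1.3500i → escape time 2
(row=3, col=3): c = -0.5540 + -1.3500i → escape time 2
(row=3, col=4): c = -0.3220 + -1.3500i → escape time 2
(row=3, col=5): c = -0.0900 + -1.3500i → escape time 2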